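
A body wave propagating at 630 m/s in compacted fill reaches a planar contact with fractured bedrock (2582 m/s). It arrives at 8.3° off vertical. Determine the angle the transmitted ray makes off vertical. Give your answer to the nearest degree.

36°

Snell's law: sin θ₂ = (V₂/V₁)·sin θ₁ = (2582/630)·sin 8.3° = 0.5916.
θ₂ = arcsin 0.5916 = 36.27° from the normal.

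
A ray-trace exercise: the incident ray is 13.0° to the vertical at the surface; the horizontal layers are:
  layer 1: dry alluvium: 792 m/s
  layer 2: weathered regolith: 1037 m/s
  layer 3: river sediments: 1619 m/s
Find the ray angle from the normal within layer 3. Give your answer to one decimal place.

27.4°

Snell's law across each interface conserves sin θ / V, so sin θ_3 = V_3·sin θ₁/V₁.
sin θ_3 = 1619 × sin 13.0° / 792 = 0.4598.
θ_3 = 27.38° from the vertical.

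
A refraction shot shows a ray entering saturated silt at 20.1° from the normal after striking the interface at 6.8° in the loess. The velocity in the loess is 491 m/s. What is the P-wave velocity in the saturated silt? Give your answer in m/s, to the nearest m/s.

1425 m/s

Snell's law: sin 6.8°/V₁ = sin 20.1°/V₂.
V₂ = V₁·sin 20.1°/sin 6.8° = 491 × 2.9024 = 1425.10 m/s.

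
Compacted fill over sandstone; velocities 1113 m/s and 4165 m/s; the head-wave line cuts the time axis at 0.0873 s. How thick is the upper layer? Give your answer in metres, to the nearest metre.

θ_c = arcsin(1113/4165) = 15.50°; cos θ_c = 0.9636.
tᵢ = 2h cos θ_c/V₁ ⇒ h = tᵢ·V₁/(2 cos θ_c) = 0.0873·1113/(2·0.9636) = 50.42 m.

50 m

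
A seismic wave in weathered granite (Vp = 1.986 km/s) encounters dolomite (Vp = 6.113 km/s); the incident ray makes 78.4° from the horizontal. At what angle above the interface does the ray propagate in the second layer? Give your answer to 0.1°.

51.8°

Angle from the normal: 90° − 78.4° = 11.6°.
Snell's law: sin θ₂ = (V₂/V₁)·sin θ₁ = (6.113/1.986)·sin 11.6° = 0.6189.
θ₂ = arcsin 0.6189 = 38.24° from the normal.
From the interface: 90° − 38.24° = 51.76°.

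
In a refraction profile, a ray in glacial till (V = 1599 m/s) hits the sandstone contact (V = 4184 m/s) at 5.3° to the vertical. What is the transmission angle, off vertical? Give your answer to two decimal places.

13.99°

Snell's law: sin θ₂ = (V₂/V₁)·sin θ₁ = (4184/1599)·sin 5.3° = 0.2417.
θ₂ = sin⁻¹(0.2417) = 13.99° (from vertical).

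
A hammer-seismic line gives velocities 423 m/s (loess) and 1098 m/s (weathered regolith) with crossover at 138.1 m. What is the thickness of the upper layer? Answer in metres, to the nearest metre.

46 m

x_cross = 2h·√((V₂+V₁)/(V₂−V₁)) → h = x_cross / (2·√((V₂+V₁)/(V₂−V₁))).
√((V₂+V₁)/(V₂−V₁)) = √((1098+423)/(1098−423)) = 1.5011.
h = 138.1 / (2·1.5011) = 46.00 m.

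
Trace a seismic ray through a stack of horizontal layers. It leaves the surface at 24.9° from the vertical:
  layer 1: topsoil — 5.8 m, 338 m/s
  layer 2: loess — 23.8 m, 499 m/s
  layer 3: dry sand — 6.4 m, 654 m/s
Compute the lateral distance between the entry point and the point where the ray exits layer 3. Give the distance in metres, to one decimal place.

30.6 m

p = sin θ₁/V₁ = sin 24.9°/338 = 1.2457e-03 s/m is conserved through the stack.
Layer 1: θ = 24.90°; offset = 5.8·tan 24.90° = 2.692 m.
Layer 2: sin θ = p·499 = 0.6216 → θ = 38.43°; offset = 23.8·tan 38.43° = 18.885 m.
Layer 3: sin θ = p·654 = 0.8147 → θ = 54.55°; offset = 6.4·tan 54.55° = 8.991 m.
Σ offsets = 30.568 m.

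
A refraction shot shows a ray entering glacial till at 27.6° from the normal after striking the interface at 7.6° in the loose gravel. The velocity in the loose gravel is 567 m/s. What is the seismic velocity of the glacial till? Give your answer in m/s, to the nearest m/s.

sin 7.6° = 0.1323; sin 27.6° = 0.4633.
V₂ = V₁·(sin θ₂/sin θ₁) = 567·(0.4633/0.1323) = 1986.21 m/s.

1986 m/s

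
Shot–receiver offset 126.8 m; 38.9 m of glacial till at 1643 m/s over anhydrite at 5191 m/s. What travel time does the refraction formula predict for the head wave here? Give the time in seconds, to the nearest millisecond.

0.069 s

t = x/V₂ + 2h·√(V₂²−V₁²)/(V₁V₂).
√(V₂²−V₁²) = √(5191²−1643²) = 4924.1 m/s; delay term = 2·38.9·4924.1/(1643·5191) = 0.04492 s.
t = 126.8/5191 + 0.04492 = 0.06934 s.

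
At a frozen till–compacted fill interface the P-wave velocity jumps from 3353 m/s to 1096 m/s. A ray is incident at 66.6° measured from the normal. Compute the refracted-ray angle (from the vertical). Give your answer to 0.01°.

17.46°

Snell's law: sin θ₂ = (V₂/V₁)·sin θ₁ = (1096/3353)·sin 66.6° = 0.3000.
θ₂ = arcsin 0.3000 = 17.46° from the normal.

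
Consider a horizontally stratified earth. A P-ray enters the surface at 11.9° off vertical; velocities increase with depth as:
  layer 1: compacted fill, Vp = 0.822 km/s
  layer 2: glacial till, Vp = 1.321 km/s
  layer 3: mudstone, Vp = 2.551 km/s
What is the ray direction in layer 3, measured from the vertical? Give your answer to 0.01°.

Ray parameter p = sin 11.9° / 0.822 = 2.5086e-01 s/km.
sin θ_3 = p·V_3 = 2.5086e-01 × 2.551 = 0.6399.
θ_3 = 39.79° from the vertical.

39.79°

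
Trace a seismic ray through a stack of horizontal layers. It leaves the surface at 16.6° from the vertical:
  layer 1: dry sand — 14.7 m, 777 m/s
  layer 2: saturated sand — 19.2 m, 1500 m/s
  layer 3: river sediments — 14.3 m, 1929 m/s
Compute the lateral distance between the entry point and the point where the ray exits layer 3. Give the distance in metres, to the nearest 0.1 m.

31.5 m

p = sin θ₁/V₁ = sin 16.6°/777 = 3.6768e-04 s/m is conserved through the stack.
Layer 1: θ = 16.60°; offset = 14.7·tan 16.60° = 4.382 m.
Layer 2: sin θ = p·1500 = 0.5515 → θ = 33.47°; offset = 19.2·tan 33.47° = 12.694 m.
Layer 3: sin θ = p·1929 = 0.7093 → θ = 45.17°; offset = 14.3·tan 45.17° = 14.387 m.
Summing the layer offsets gives 31.464 m.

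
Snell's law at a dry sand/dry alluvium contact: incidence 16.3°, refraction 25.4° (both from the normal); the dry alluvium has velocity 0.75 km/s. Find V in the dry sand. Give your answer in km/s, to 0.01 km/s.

0.49 km/s

Snell's law: sin 16.3°/V₁ = sin 25.4°/V₂.
V₁ = V₂·sin 16.3°/sin 25.4° = 0.75 × 0.6543 = 0.49 km/s.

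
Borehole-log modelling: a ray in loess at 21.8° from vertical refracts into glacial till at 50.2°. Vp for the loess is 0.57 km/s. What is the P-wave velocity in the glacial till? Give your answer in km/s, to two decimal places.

Snell's law: sin 21.8°/V₁ = sin 50.2°/V₂.
V₂ = V₁·sin 50.2°/sin 21.8° = 0.57 × 2.0688 = 1.18 km/s.

1.18 km/s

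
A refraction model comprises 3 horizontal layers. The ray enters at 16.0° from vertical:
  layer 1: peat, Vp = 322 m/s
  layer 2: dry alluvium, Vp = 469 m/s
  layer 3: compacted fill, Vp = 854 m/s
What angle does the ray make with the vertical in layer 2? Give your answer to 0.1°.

Snell's law across each interface conserves sin θ / V, so sin θ_2 = V_2·sin θ₁/V₁.
sin θ_2 = 469 × sin 16.0° / 322 = 0.4015.
θ_2 = arcsin 0.4015 = 23.67°.

23.7°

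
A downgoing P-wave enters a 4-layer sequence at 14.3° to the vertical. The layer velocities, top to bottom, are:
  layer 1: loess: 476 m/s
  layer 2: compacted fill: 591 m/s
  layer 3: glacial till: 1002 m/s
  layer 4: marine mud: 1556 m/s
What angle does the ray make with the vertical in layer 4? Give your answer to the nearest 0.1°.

53.8°

Snell's law across each interface conserves sin θ / V, so sin θ_4 = V_4·sin θ₁/V₁.
sin θ_4 = 1556 × sin 14.3° / 476 = 0.8074.
θ_4 = arcsin 0.8074 = 53.84°.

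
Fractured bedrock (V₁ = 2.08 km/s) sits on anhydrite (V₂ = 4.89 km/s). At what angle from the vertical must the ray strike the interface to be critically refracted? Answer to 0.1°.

At critical incidence the refracted ray runs along the interface (θ₂ = 90°), so sin θ_c = V₁/V₂.
θ_c = arcsin(2.08/4.89) = arcsin 0.4254 = 25.17°.

25.2°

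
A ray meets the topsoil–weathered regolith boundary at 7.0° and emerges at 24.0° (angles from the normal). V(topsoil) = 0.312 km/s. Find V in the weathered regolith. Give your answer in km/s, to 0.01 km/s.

Snell's law: sin 7.0°/V₁ = sin 24.0°/V₂.
V₂ = V₁·sin 24.0°/sin 7.0° = 0.312 × 3.3375 = 1.04 km/s.

1.04 km/s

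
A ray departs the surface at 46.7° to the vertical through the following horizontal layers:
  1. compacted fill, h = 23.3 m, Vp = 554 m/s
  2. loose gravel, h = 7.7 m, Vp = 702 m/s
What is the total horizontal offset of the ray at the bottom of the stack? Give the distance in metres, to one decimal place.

43.1 m

Apply Snell's law at each interface; in layer i the horizontal offset is hᵢ·tan θᵢ.
Layer 1: θ = 46.70°; offset = 23.3·tan 46.70° = 24.725 m.
Layer 2: sin θ = 702·sin 46.7°/554 = 0.9222, θ = 67.25°; offset = 7.7·tan 67.25° = 18.362 m.
Summing the layer offsets gives 43.087 m.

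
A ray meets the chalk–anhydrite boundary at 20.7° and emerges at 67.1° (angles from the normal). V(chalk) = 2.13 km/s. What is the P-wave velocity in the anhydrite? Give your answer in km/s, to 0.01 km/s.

5.55 km/s

sin 20.7° = 0.3535; sin 67.1° = 0.9212.
V₂ = V₁·(sin θ₂/sin θ₁) = 2.13·(0.9212/0.3535) = 5.55 km/s.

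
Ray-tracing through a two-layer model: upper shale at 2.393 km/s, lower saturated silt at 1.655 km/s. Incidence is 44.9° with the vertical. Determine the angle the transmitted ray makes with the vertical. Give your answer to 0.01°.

29.22°

sin θ₁/V₁ = sin θ₂/V₂ ⇒ sin θ₂ = 1.655·sin 44.9°/2.393 = 1.655·0.7059/2.393 = 0.4882.
θ₂ = arcsin 0.4882 = 29.22° from the normal.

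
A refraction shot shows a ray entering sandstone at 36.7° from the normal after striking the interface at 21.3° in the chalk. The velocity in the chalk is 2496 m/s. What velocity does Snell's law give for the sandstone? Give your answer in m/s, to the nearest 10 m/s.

4110 m/s

sin 21.3° = 0.3633; sin 36.7° = 0.5976.
V₂ = V₁·(sin θ₂/sin θ₁) = 2496·(0.5976/0.3633) = 4106.45 m/s.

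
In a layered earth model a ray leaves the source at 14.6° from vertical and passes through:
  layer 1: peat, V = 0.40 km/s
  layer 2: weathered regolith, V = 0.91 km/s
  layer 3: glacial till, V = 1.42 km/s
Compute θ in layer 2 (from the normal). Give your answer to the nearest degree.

Ray parameter p = sin 14.6° / 0.40 = 6.3017e-01 s/km.
sin θ_2 = p·V_2 = 6.3017e-01 × 0.91 = 0.5735.
θ_2 = arcsin 0.5735 = 34.99°.

35°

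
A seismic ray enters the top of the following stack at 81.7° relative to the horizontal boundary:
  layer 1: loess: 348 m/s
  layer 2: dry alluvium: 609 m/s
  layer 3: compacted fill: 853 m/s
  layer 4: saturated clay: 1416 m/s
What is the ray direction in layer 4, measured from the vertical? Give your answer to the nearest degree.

From the normal: θ₁ = 90° − 81.7° = 8.3°.
Ray parameter p = sin 8.3° / 348 = 4.1482e-04 s/m.
sin θ_4 = p·V_4 = 4.1482e-04 × 1416 = 0.5874.
θ_4 = 35.97° from the vertical.

36°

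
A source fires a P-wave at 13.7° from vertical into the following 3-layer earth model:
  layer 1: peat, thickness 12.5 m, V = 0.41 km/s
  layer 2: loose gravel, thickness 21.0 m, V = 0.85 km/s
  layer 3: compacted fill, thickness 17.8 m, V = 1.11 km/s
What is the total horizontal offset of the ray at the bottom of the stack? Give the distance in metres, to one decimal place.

29.8 m

p = sin θ₁/V₁ = sin 13.7°/0.41 = 5.7765e-01 s/km is conserved through the stack.
Layer 1: θ = 13.70°; offset = 12.5·tan 13.70° = 3.047 m.
Layer 2: sin θ = p·0.85 = 0.4910 → θ = 29.41°; offset = 21.0·tan 29.41° = 11.836 m.
Layer 3: sin θ = p·1.11 = 0.6412 → θ = 39.88°; offset = 17.8·tan 39.88° = 14.873 m.
Total horizontal offset = 29.756 m.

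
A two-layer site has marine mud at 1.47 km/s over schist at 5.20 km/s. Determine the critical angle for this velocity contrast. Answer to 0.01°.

16.42°

At critical incidence the refracted ray runs along the interface (θ₂ = 90°), so sin θ_c = V₁/V₂.
θ_c = arcsin(1.47/5.20) = arcsin 0.2827 = 16.42°.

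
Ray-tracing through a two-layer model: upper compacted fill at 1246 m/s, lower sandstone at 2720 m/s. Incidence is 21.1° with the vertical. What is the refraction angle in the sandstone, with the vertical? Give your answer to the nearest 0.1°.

51.8°

sin θ₁/V₁ = sin θ₂/V₂ ⇒ sin θ₂ = 2720·sin 21.1°/1246 = 2720·0.3600/1246 = 0.7859.
θ₂ = sin⁻¹(0.7859) = 51.80° (from vertical).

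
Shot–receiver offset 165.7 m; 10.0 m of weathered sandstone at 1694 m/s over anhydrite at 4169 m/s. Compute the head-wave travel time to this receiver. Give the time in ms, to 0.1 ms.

50.5 ms

θ_c = arcsin(V₁/V₂) = arcsin(1694/4169) = 23.97°, cos θ_c = 0.9137.
Intercept time tᵢ = 2h cos θ_c / V₁ = 2·10.0·0.9137/1694 = 0.01079 s.
t = x/V₂ + tᵢ = 165.7/4169 + 0.01079 = 0.05053 s.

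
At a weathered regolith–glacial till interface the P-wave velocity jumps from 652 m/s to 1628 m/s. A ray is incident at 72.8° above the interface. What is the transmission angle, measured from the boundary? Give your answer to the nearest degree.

42°

Angle from the normal: 90° − 72.8° = 17.2°.
sin θ₁/V₁ = sin θ₂/V₂ ⇒ sin θ₂ = 1628·sin 17.2°/652 = 1628·0.2957/652 = 0.7384.
θ₂ = arcsin 0.7384 = 47.59° from the normal.
From the interface: 90° − 47.59° = 42.41°.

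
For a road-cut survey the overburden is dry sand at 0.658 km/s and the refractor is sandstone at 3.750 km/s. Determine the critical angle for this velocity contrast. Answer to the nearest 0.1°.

Critical incidence: sin θ_c = V₁/V₂ = 0.658/3.750 = 0.1755.
θ_c = arcsin 0.1755 = 10.11°.

10.1°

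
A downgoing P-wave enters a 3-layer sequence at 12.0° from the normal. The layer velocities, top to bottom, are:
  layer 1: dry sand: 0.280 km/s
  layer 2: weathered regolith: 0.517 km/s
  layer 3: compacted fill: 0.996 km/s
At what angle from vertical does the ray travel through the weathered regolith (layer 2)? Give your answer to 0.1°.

22.6°

Snell's law across each interface conserves sin θ / V, so sin θ_2 = V_2·sin θ₁/V₁.
sin θ_2 = 0.517 × sin 12.0° / 0.280 = 0.3839.
θ_2 = 22.58° from the vertical.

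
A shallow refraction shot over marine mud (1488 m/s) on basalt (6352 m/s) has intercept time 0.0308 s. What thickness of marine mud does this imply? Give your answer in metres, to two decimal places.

θ_c = arcsin(1488/6352) = 13.55°; cos θ_c = 0.9722.
tᵢ = 2h cos θ_c/V₁ ⇒ h = tᵢ·V₁/(2 cos θ_c) = 0.0308·1488/(2·0.9722) = 23.57 m.

23.57 m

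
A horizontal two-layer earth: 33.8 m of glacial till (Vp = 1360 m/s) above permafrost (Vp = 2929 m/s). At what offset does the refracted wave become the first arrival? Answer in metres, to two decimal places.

111.77 m

x_cross = 2h·√((V₂+V₁)/(V₂−V₁)).
(V₂+V₁)/(V₂−V₁) = (2929+1360)/(2929−1360) = 2.7336; √ = 1.6534.
x_cross = 2·33.8·1.6534 = 111.77 m.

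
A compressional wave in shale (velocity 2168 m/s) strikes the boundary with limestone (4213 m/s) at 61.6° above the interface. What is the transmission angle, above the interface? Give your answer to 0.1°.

22.4°

Angle from the normal: 90° − 61.6° = 28.4°.
Snell's law: sin θ₂ = (V₂/V₁)·sin θ₁ = (4213/2168)·sin 28.4° = 0.9243.
θ₂ = sin⁻¹(0.9243) = 67.56° (from vertical).
From the interface: 90° − 67.56° = 22.44°.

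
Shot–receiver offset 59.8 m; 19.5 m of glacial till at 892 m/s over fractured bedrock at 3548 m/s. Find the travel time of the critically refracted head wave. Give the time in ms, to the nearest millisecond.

θ_c = arcsin(V₁/V₂) = arcsin(892/3548) = 14.56°, cos θ_c = 0.9679.
Intercept time tᵢ = 2h cos θ_c / V₁ = 2·19.5·0.9679/892 = 0.04232 s.
t = x/V₂ + tᵢ = 59.8/3548 + 0.04232 = 0.05917 s.

59 ms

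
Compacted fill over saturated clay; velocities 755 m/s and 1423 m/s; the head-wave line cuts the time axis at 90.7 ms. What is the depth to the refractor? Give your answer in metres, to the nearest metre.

h = tᵢ·V₁·V₂ / (2·√(V₂²−V₁²)).
√(V₂²−V₁²) = √(1423² − 755²) = 1206.2 m/s.
h = 0.0907 s × 755 × 1423 / (2 × 1206.2) = 40.39 m.

40 m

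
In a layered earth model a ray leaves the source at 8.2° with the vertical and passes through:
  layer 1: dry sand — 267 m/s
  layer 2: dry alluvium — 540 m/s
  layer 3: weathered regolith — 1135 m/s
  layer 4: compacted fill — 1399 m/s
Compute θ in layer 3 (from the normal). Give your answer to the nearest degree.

Snell's law across each interface conserves sin θ / V, so sin θ_3 = V_3·sin θ₁/V₁.
sin θ_3 = 1135 × sin 8.2° / 267 = 0.6063.
θ_3 = 37.32° from the vertical.

37°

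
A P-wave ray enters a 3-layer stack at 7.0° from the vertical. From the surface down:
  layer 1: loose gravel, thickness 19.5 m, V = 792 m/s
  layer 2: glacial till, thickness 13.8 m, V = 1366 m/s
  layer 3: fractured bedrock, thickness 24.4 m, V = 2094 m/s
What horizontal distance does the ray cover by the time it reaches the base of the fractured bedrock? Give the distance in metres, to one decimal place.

13.7 m

Apply Snell's law at each interface; in layer i the horizontal offset is hᵢ·tan θᵢ.
Layer 1: θ = 7.00°; offset = 19.5·tan 7.00° = 2.394 m.
Layer 2: sin θ = 1366·sin 7.0°/792 = 0.2102, θ = 12.13°; offset = 13.8·tan 12.13° = 2.967 m.
Layer 3: sin θ = 2094·sin 7.0°/792 = 0.3222, θ = 18.80°; offset = 24.4·tan 18.80° = 8.305 m.
Summing the layer offsets gives 13.666 m.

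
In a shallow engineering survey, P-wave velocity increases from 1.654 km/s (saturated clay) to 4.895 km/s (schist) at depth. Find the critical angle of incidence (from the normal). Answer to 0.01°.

19.75°

At critical incidence the refracted ray runs along the interface (θ₂ = 90°), so sin θ_c = V₁/V₂.
θ_c = arcsin(1.654/4.895) = arcsin 0.3379 = 19.75°.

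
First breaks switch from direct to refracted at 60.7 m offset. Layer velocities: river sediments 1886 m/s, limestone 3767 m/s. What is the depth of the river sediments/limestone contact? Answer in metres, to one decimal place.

17.5 m

h = (x_cross/2)·√((V₂−V₁)/(V₂+V₁)).
(V₂−V₁)/(V₂+V₁) = (3767−1886)/(3767+1886) = 0.3327; √ = 0.5768.
h = (60.7/2)·0.5768 = 17.51 m.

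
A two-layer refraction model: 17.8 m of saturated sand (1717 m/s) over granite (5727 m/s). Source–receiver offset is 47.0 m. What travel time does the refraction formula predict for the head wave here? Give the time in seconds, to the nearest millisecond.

0.028 s

t = x/V₂ + 2h·√(V₂²−V₁²)/(V₁V₂).
√(V₂²−V₁²) = √(5727²−1717²) = 5463.6 m/s; delay term = 2·17.8·5463.6/(1717·5727) = 0.01978 s.
t = 47.0/5727 + 0.01978 = 0.02799 s.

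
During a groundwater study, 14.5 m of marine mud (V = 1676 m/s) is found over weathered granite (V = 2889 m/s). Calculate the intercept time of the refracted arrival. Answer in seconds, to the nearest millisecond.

θ_c = arcsin(V₁/V₂) = arcsin(1676/2889) = 35.46°; cos θ_c = 0.8145.
tᵢ = 2h·cos θ_c / V₁ = 2·14.5·0.8145 / 1676 = 0.01409 s.

0.014 s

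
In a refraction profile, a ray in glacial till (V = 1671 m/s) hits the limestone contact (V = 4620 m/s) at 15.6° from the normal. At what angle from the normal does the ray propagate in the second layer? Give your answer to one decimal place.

48.0°

Snell's law: sin θ₂ = (V₂/V₁)·sin θ₁ = (4620/1671)·sin 15.6° = 0.7435.
θ₂ = sin⁻¹(0.7435) = 48.03° (from vertical).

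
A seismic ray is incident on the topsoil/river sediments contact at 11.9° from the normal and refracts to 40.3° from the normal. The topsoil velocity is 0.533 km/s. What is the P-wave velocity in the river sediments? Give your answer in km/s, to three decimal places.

Snell's law: sin 11.9°/V₁ = sin 40.3°/V₂.
V₂ = V₁·sin 40.3°/sin 11.9° = 0.533 × 3.1366 = 1.672 km/s.

1.672 km/s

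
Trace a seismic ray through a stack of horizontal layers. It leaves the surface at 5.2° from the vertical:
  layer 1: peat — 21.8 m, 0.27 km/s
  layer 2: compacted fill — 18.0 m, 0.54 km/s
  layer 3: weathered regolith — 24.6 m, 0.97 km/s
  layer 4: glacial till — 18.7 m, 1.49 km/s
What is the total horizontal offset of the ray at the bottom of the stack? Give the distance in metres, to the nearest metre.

25 m

Ray parameter p = sin 5.2° / 0.27 km/s = 3.3568e-01 s/km.
Layer 1: θ = 5.20°; offset = 21.8·tan 5.20° = 1.984 m.
Layer 2: sin θ = p·0.54 = 0.1813 → θ = 10.44°; offset = 18.0·tan 10.44° = 3.318 m.
Layer 3: sin θ = p·0.97 = 0.3256 → θ = 19.00°; offset = 24.6·tan 19.00° = 8.472 m.
Layer 4: sin θ = p·1.49 = 0.5002 → θ = 30.01°; offset = 18.7·tan 30.01° = 10.801 m.
Σ offsets = 24.574 m.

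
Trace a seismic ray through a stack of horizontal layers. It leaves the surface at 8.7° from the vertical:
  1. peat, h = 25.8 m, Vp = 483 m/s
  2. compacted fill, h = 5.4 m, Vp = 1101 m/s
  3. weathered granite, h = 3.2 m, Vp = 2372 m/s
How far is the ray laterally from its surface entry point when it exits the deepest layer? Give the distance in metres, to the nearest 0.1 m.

9.5 m

Apply Snell's law at each interface; in layer i the horizontal offset is hᵢ·tan θᵢ.
Layer 1: θ = 8.70°; offset = 25.8·tan 8.70° = 3.948 m.
Layer 2: sin θ = 1101·sin 8.7°/483 = 0.3448, θ = 20.17°; offset = 5.4·tan 20.17° = 1.984 m.
Layer 3: sin θ = 2372·sin 8.7°/483 = 0.7428, θ = 47.97°; offset = 3.2·tan 47.97° = 3.551 m.
Σ offsets = 9.482 m.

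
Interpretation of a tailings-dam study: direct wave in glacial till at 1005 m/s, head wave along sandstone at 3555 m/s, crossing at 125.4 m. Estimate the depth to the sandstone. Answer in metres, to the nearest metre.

47 m

h = (x_cross/2)·√((V₂−V₁)/(V₂+V₁)).
(V₂−V₁)/(V₂+V₁) = (3555−1005)/(3555+1005) = 0.5592; √ = 0.7478.
h = (125.4/2)·0.7478 = 46.89 m.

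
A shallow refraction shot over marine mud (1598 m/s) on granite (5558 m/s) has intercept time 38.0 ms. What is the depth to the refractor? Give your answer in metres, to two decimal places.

31.70 m

θ_c = arcsin(1598/5558) = 16.71°; cos θ_c = 0.9578.
tᵢ = 2h cos θ_c/V₁ ⇒ h = tᵢ·V₁/(2 cos θ_c) = 0.038·1598/(2·0.9578) = 31.70 m.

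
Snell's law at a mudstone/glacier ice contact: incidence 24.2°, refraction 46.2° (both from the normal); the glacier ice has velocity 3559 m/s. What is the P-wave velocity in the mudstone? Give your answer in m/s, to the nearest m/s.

2021 m/s

Snell's law: sin 24.2°/V₁ = sin 46.2°/V₂.
V₁ = V₂·sin 24.2°/sin 46.2° = 3559 × 0.5679 = 2021.33 m/s.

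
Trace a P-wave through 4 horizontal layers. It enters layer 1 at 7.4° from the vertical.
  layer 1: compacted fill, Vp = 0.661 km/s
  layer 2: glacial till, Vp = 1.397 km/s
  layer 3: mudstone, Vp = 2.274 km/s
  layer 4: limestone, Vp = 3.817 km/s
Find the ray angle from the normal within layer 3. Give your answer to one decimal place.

26.3°

Ray parameter p = sin 7.4° / 0.661 = 1.9485e-01 s/km.
sin θ_3 = p·V_3 = 1.9485e-01 × 2.274 = 0.4431.
θ_3 = 26.30° from the vertical.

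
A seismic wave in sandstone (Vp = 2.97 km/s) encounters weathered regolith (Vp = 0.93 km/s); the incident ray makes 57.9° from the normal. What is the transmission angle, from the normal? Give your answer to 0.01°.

15.38°

sin θ₁/V₁ = sin θ₂/V₂ ⇒ sin θ₂ = 0.93·sin 57.9°/2.97 = 0.93·0.8471/2.97 = 0.2653.
θ₂ = arcsin 0.2653 = 15.38° from the normal.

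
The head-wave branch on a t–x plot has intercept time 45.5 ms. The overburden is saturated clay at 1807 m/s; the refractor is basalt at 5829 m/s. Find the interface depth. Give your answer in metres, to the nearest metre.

43 m

h = tᵢ·V₁·V₂ / (2·√(V₂²−V₁²)).
√(V₂²−V₁²) = √(5829² − 1807²) = 5541.8 m/s.
h = 0.0455 s × 1807 × 5829 / (2 × 5541.8) = 43.24 m.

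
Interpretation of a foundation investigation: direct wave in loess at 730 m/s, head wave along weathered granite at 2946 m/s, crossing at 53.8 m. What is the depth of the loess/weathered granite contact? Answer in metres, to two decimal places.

20.89 m

h = (x_cross/2)·√((V₂−V₁)/(V₂+V₁)).
(V₂−V₁)/(V₂+V₁) = (2946−730)/(2946+730) = 0.6028; √ = 0.7764.
h = (53.8/2)·0.7764 = 20.89 m.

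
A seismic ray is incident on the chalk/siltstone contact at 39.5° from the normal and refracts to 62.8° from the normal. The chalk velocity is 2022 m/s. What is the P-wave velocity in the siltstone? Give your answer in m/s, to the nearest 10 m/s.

Snell's law: sin 39.5°/V₁ = sin 62.8°/V₂.
V₂ = V₁·sin 62.8°/sin 39.5° = 2022 × 1.3983 = 2827.33 m/s.

2830 m/s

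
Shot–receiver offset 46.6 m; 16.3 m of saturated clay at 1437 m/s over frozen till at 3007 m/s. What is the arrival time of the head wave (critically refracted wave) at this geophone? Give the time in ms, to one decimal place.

t = x/V₂ + 2h·√(V₂²−V₁²)/(V₁V₂).
√(V₂²−V₁²) = √(3007²−1437²) = 2641.4 m/s; delay term = 2·16.3·2641.4/(1437·3007) = 0.01993 s.
t = 46.6/3007 + 0.01993 = 0.03543 s.

35.4 ms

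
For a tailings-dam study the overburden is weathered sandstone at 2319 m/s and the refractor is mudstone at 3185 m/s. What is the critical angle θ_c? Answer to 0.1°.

Critical incidence: sin θ_c = V₁/V₂ = 2319/3185 = 0.7281.
θ_c = arcsin 0.7281 = 46.73°.

46.7°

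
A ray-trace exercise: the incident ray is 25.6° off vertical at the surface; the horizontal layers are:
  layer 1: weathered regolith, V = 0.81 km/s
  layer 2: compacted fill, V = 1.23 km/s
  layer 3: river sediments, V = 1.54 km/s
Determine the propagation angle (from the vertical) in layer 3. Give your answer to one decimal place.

55.2°

Snell's law across each interface conserves sin θ / V, so sin θ_3 = V_3·sin θ₁/V₁.
sin θ_3 = 1.54 × sin 25.6° / 0.81 = 0.8215.
θ_3 = 55.23° from the vertical.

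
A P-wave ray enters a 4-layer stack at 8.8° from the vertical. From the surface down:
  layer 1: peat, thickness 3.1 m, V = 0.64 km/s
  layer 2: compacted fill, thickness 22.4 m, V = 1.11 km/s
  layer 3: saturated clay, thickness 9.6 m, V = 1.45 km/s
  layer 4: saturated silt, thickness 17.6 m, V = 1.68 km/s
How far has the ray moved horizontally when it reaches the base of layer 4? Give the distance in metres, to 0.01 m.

17.91 m

p = sin θ₁/V₁ = sin 8.8°/0.64 = 2.3904e-01 s/km is conserved through the stack.
Layer 1: θ = 8.80°; offset = 3.1·tan 8.80° = 0.4799 m.
Layer 2: sin θ = p·1.11 = 0.2653 → θ = 15.39°; offset = 22.4·tan 15.39° = 6.1645 m.
Layer 3: sin θ = p·1.45 = 0.3466 → θ = 20.28°; offset = 9.6·tan 20.28° = 3.5473 m.
Layer 4: sin θ = p·1.68 = 0.4016 → θ = 23.68°; offset = 17.6·tan 23.68° = 7.7176 m.
Total horizontal offset = 17.9093 m.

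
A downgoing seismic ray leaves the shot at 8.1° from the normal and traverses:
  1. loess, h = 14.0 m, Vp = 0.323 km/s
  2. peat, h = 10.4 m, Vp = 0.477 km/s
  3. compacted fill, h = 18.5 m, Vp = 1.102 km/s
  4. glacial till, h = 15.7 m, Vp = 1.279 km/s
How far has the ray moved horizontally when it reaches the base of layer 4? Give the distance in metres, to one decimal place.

24.9 m

Apply Snell's law at each interface; in layer i the horizontal offset is hᵢ·tan θᵢ.
Layer 1: θ = 8.10°; offset = 14.0·tan 8.10° = 1.992 m.
Layer 2: sin θ = 0.477·sin 8.1°/0.323 = 0.2081, θ = 12.01°; offset = 10.4·tan 12.01° = 2.212 m.
Layer 3: sin θ = 1.102·sin 8.1°/0.323 = 0.4807, θ = 28.73°; offset = 18.5·tan 28.73° = 10.142 m.
Layer 4: sin θ = 1.279·sin 8.1°/0.323 = 0.5579, θ = 33.91°; offset = 15.7·tan 33.91° = 10.555 m.
Summing the layer offsets gives 24.902 m.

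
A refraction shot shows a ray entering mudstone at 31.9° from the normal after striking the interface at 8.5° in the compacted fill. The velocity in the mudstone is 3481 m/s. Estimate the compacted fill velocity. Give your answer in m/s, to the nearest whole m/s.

Snell's law: sin 8.5°/V₁ = sin 31.9°/V₂.
V₁ = V₂·sin 8.5°/sin 31.9° = 3481 × 0.2797 = 973.67 m/s.

974 m/s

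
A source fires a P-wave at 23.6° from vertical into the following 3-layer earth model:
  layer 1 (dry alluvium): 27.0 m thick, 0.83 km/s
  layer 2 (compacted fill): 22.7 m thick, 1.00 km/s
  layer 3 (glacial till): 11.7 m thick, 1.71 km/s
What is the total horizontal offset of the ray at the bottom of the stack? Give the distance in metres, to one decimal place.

41.4 m

p = sin θ₁/V₁ = sin 23.6°/0.83 = 4.8235e-01 s/km is conserved through the stack.
Layer 1: θ = 23.60°; offset = 27.0·tan 23.60° = 11.796 m.
Layer 2: sin θ = p·1.00 = 0.4823 → θ = 28.84°; offset = 22.7·tan 28.84° = 12.499 m.
Layer 3: sin θ = p·1.71 = 0.8248 → θ = 55.57°; offset = 11.7·tan 55.57° = 17.068 m.
Σ offsets = 41.364 m.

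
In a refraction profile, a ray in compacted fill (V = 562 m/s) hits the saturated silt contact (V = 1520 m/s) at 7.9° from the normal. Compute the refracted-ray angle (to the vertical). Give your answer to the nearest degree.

Snell's law: sin θ₂ = (V₂/V₁)·sin θ₁ = (1520/562)·sin 7.9° = 0.3717.
θ₂ = sin⁻¹(0.3717) = 21.82° (from vertical).

22°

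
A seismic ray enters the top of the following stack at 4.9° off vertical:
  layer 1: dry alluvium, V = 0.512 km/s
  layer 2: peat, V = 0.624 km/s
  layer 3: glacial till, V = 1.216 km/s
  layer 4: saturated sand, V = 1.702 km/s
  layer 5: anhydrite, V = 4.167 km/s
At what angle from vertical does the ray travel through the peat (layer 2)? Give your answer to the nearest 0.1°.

6.0°

Snell's law across each interface conserves sin θ / V, so sin θ_2 = V_2·sin θ₁/V₁.
sin θ_2 = 0.624 × sin 4.9° / 0.512 = 0.1041.
θ_2 = 5.98° from the vertical.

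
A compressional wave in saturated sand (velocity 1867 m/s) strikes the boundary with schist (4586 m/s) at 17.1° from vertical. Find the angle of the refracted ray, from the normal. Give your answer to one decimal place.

46.2°

sin θ₁/V₁ = sin θ₂/V₂ ⇒ sin θ₂ = 4586·sin 17.1°/1867 = 4586·0.2940/1867 = 0.7223.
θ₂ = sin⁻¹(0.7223) = 46.24° (from vertical).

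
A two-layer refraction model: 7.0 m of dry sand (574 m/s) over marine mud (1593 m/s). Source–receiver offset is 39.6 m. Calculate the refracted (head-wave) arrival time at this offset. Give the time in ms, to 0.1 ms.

47.6 ms

t = x/V₂ + 2h·√(V₂²−V₁²)/(V₁V₂).
√(V₂²−V₁²) = √(1593²−574²) = 1486.0 m/s; delay term = 2·7.0·1486.0/(574·1593) = 0.02275 s.
t = 39.6/1593 + 0.02275 = 0.04761 s.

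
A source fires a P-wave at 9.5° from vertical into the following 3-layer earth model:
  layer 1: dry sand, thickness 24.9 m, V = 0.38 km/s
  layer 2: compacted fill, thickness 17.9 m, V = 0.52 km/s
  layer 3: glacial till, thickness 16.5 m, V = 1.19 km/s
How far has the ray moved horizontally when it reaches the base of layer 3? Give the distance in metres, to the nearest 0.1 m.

18.3 m

Apply Snell's law at each interface; in layer i the horizontal offset is hᵢ·tan θᵢ.
Layer 1: θ = 9.50°; offset = 24.9·tan 9.50° = 4.167 m.
Layer 2: sin θ = 0.52·sin 9.5°/0.38 = 0.2259, θ = 13.05°; offset = 17.9·tan 13.05° = 4.150 m.
Layer 3: sin θ = 1.19·sin 9.5°/0.38 = 0.5169, θ = 31.12°; offset = 16.5·tan 31.12° = 9.962 m.
Σ offsets = 18.279 m.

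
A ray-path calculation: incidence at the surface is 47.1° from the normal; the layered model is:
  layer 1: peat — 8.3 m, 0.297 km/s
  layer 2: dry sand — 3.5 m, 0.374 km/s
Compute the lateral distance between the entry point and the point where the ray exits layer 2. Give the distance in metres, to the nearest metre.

17 m

p = sin θ₁/V₁ = sin 47.1°/0.297 = 2.4665e+00 s/km is conserved through the stack.
Layer 1: θ = 47.10°; offset = 8.3·tan 47.10° = 8.932 m.
Layer 2: sin θ = p·0.374 = 0.9225 → θ = 67.29°; offset = 3.5·tan 67.29° = 8.362 m.
Total horizontal offset = 17.294 m.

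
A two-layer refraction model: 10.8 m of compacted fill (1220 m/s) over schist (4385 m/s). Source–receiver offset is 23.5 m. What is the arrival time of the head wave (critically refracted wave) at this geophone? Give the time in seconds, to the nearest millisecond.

t = x/V₂ + 2h·√(V₂²−V₁²)/(V₁V₂).
√(V₂²−V₁²) = √(4385²−1220²) = 4211.9 m/s; delay term = 2·10.8·4211.9/(1220·4385) = 0.01701 s.
t = 23.5/4385 + 0.01701 = 0.02237 s.

0.022 s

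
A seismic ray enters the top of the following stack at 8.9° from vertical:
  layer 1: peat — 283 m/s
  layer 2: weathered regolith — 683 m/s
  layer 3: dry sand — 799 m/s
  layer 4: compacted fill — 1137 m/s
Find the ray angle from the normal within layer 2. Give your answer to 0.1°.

21.9°

Snell's law across each interface conserves sin θ / V, so sin θ_2 = V_2·sin θ₁/V₁.
sin θ_2 = 683 × sin 8.9° / 283 = 0.3734.
θ_2 = 21.92° from the vertical.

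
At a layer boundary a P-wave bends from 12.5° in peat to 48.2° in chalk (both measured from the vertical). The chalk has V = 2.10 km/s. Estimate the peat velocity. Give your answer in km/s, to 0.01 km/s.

0.61 km/s

Snell's law: sin 12.5°/V₁ = sin 48.2°/V₂.
V₁ = V₂·sin 12.5°/sin 48.2° = 2.10 × 0.2903 = 0.61 km/s.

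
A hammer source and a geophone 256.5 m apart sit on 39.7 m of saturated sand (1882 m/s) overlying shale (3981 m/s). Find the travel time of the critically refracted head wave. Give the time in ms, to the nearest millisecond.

102 ms

t = x/V₂ + 2h·√(V₂²−V₁²)/(V₁V₂).
√(V₂²−V₁²) = √(3981²−1882²) = 3508.1 m/s; delay term = 2·39.7·3508.1/(1882·3981) = 0.03718 s.
t = 256.5/3981 + 0.03718 = 0.10161 s.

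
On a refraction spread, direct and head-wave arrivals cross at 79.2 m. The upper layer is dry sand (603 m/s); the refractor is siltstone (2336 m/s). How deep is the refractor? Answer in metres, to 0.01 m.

h = (x_cross/2)·√((V₂−V₁)/(V₂+V₁)).
(V₂−V₁)/(V₂+V₁) = (2336−603)/(2336+603) = 0.5897; √ = 0.7679.
h = (79.2/2)·0.7679 = 30.41 m.

30.41 m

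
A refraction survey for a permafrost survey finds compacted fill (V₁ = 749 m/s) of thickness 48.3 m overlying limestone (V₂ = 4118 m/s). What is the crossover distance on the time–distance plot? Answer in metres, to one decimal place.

116.1 m

θ_c = arcsin(749/4118) = 10.48°, so cos θ_c = 0.9833 and tᵢ = 2h cos θ_c/V₁ = 0.1268 s.
At crossover x/V₁ = x/V₂ + tᵢ ⇒ x = tᵢ/(1/V₁ − 1/V₂) = 0.12682/(1.3351e-03 − 2.4284e-04) = 116.11 m.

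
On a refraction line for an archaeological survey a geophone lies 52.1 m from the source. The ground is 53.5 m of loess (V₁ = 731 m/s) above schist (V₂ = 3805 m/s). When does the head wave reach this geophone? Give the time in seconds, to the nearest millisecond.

θ_c = arcsin(V₁/V₂) = arcsin(731/3805) = 11.08°, cos θ_c = 0.9814.
Intercept time tᵢ = 2h cos θ_c / V₁ = 2·53.5·0.9814/731 = 0.14365 s.
t = x/V₂ + tᵢ = 52.1/3805 + 0.14365 = 0.15734 s.

0.157 s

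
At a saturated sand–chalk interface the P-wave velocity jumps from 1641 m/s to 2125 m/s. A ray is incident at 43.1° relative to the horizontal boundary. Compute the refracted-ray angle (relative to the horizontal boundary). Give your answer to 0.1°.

19.0°

Angle from the normal: 90° − 43.1° = 46.9°.
Snell's law: sin θ₂ = (V₂/V₁)·sin θ₁ = (2125/1641)·sin 46.9° = 0.9455.
θ₂ = sin⁻¹(0.9455) = 71.00° (from vertical).
From the interface: 90° − 71.00° = 19.00°.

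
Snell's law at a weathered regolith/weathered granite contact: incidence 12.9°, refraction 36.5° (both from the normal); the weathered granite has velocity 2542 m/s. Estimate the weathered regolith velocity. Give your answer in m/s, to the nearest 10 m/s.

950 m/s

sin 12.9° = 0.2233; sin 36.5° = 0.5948.
V₁ = V₂·(sin θ₁/sin θ₂) = 2542·(0.2233/0.5948) = 954.07 m/s.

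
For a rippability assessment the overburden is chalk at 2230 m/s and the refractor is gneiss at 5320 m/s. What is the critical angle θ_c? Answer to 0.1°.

24.8°

At critical incidence the refracted ray runs along the interface (θ₂ = 90°), so sin θ_c = V₁/V₂.
θ_c = arcsin(2230/5320) = arcsin 0.4192 = 24.78°.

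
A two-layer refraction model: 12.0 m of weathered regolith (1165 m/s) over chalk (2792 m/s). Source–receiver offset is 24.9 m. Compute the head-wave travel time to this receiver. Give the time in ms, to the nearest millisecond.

28 ms

t = x/V₂ + 2h·√(V₂²−V₁²)/(V₁V₂).
√(V₂²−V₁²) = √(2792²−1165²) = 2537.3 m/s; delay term = 2·12.0·2537.3/(1165·2792) = 0.01872 s.
t = 24.9/2792 + 0.01872 = 0.02764 s.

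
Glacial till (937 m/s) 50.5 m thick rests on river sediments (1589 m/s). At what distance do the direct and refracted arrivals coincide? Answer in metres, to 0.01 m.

x_cross = 2h·√((V₂+V₁)/(V₂−V₁)).
(V₂+V₁)/(V₂−V₁) = (1589+937)/(1589−937) = 3.8742; √ = 1.9683.
x_cross = 2·50.5·1.9683 = 198.80 m.

198.80 m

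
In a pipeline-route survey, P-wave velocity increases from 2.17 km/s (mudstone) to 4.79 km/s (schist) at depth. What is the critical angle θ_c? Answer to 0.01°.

26.94°

At critical incidence the refracted ray runs along the interface (θ₂ = 90°), so sin θ_c = V₁/V₂.
θ_c = arcsin(2.17/4.79) = arcsin 0.4530 = 26.94°.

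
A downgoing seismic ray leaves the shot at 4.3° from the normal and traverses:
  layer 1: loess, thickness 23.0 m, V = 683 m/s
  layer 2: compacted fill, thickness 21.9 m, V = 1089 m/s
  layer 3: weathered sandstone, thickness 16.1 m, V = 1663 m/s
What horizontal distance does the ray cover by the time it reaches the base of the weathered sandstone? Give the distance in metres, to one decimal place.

7.4 m

Apply Snell's law at each interface; in layer i the horizontal offset is hᵢ·tan θᵢ.
Layer 1: θ = 4.30°; offset = 23.0·tan 4.30° = 1.729 m.
Layer 2: sin θ = 1089·sin 4.3°/683 = 0.1195, θ = 6.87°; offset = 21.9·tan 6.87° = 2.637 m.
Layer 3: sin θ = 1663·sin 4.3°/683 = 0.1826, θ = 10.52°; offset = 16.1·tan 10.52° = 2.989 m.
Σ offsets = 7.356 m.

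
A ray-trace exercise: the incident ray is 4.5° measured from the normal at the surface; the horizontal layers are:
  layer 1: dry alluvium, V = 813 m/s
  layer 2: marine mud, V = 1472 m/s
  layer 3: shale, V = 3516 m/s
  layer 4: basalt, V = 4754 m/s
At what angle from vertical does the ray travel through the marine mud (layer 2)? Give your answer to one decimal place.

Snell's law across each interface conserves sin θ / V, so sin θ_2 = V_2·sin θ₁/V₁.
sin θ_2 = 1472 × sin 4.5° / 813 = 0.1421.
θ_2 = 8.17° from the vertical.

8.2°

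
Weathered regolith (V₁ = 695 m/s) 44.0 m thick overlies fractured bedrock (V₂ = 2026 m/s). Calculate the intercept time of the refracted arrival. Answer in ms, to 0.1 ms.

tᵢ = 2h·√(V₂²−V₁²)/(V₁V₂).
√(V₂²−V₁²) = √(2026²−695²) = 1903.1 m/s.
tᵢ = 2·44.0·1903.1/(695·2026) = 0.11894 s.

118.9 ms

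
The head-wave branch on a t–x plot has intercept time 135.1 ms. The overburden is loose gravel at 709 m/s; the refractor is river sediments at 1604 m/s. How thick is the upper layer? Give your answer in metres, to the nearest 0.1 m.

53.4 m

θ_c = arcsin(709/1604) = 26.23°; cos θ_c = 0.8970.
tᵢ = 2h cos θ_c/V₁ ⇒ h = tᵢ·V₁/(2 cos θ_c) = 0.1351·709/(2·0.8970) = 53.39 m.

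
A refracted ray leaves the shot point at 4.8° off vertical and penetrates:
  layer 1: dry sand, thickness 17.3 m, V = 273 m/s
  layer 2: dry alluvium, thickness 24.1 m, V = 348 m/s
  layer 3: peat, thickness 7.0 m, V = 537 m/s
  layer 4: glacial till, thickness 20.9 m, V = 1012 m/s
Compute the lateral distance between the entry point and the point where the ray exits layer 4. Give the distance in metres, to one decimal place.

Apply Snell's law at each interface; in layer i the horizontal offset is hᵢ·tan θᵢ.
Layer 1: θ = 4.80°; offset = 17.3·tan 4.80° = 1.453 m.
Layer 2: sin θ = 348·sin 4.8°/273 = 0.1067, θ = 6.12°; offset = 24.1·tan 6.12° = 2.585 m.
Layer 3: sin θ = 537·sin 4.8°/273 = 0.1646, θ = 9.47°; offset = 7.0·tan 9.47° = 1.168 m.
Layer 4: sin θ = 1012·sin 4.8°/273 = 0.3102, θ = 18.07°; offset = 20.9·tan 18.07° = 6.819 m.
Summing the layer offsets gives 12.026 m.

12.0 m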